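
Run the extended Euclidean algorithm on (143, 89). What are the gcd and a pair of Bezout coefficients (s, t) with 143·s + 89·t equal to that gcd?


Euclidean algorithm on (143, 89) — divide until remainder is 0:
  143 = 1 · 89 + 54
  89 = 1 · 54 + 35
  54 = 1 · 35 + 19
  35 = 1 · 19 + 16
  19 = 1 · 16 + 3
  16 = 5 · 3 + 1
  3 = 3 · 1 + 0
gcd(143, 89) = 1.
Track Bezout coefficients alongside the remainders: start with r₀ = 143 = a·1 + b·0 (s = 1, t = 0) and r₁ = 89 = a·0 + b·1 (s = 0, t = 1); each new remainder r_{k+1} = r_{k-1} − q_k·r_k inherits s_{k+1} = s_{k-1} − q_k·s_k, t_{k+1} = t_{k-1} − q_k·t_k, so r_k = a·s_k + b·t_k at every step:
  q = 1: r = 54, s = 1 − 1·0 = 1, t = 0 − 1·1 = -1  (check: 143·1 + 89·(-1) = 54)
  q = 1: r = 35, s = 0 − 1·1 = -1, t = 1 − 1·(-1) = 2  (check: 143·(-1) + 89·2 = 35)
  q = 1: r = 19, s = 1 − 1·(-1) = 2, t = -1 − 1·2 = -3  (check: 143·2 + 89·(-3) = 19)
  q = 1: r = 16, s = -1 − 1·2 = -3, t = 2 − 1·(-3) = 5  (check: 143·(-3) + 89·5 = 16)
  q = 1: r = 3, s = 2 − 1·(-3) = 5, t = -3 − 1·5 = -8  (check: 143·5 + 89·(-8) = 3)
  q = 5: r = 1, s = -3 − 5·5 = -28, t = 5 − 5·(-8) = 45  (check: 143·(-28) + 89·45 = 1)
The row with r = 1 (the gcd) gives the Bezout coefficients s = -28, t = 45.
Result: 143 · (-28) + 89 · (45) = 1.

gcd(143, 89) = 1; s = -28, t = 45 (check: 143·(-28) + 89·45 = 1).


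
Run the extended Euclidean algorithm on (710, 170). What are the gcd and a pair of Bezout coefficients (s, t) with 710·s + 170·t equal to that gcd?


Euclidean algorithm on (710, 170) — divide until remainder is 0:
  710 = 4 · 170 + 30
  170 = 5 · 30 + 20
  30 = 1 · 20 + 10
  20 = 2 · 10 + 0
gcd(710, 170) = 10.
Track Bezout coefficients alongside the remainders: start with r₀ = 710 = a·1 + b·0 (s = 1, t = 0) and r₁ = 170 = a·0 + b·1 (s = 0, t = 1); each new remainder r_{k+1} = r_{k-1} − q_k·r_k inherits s_{k+1} = s_{k-1} − q_k·s_k, t_{k+1} = t_{k-1} − q_k·t_k, so r_k = a·s_k + b·t_k at every step:
  q = 4: r = 30, s = 1 − 4·0 = 1, t = 0 − 4·1 = -4  (check: 710·1 + 170·(-4) = 30)
  q = 5: r = 20, s = 0 − 5·1 = -5, t = 1 − 5·(-4) = 21  (check: 710·(-5) + 170·21 = 20)
  q = 1: r = 10, s = 1 − 1·(-5) = 6, t = -4 − 1·21 = -25  (check: 710·6 + 170·(-25) = 10)
The row with r = 10 (the gcd) gives the Bezout coefficients s = 6, t = -25.
Result: 710 · (6) + 170 · (-25) = 10.

gcd(710, 170) = 10; s = 6, t = -25 (check: 710·6 + 170·(-25) = 10).


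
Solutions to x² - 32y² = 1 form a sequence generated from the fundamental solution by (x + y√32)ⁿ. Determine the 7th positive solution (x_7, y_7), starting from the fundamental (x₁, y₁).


Step 1: Find the fundamental solution (x₁, y₁) of x² - 32y² = 1.
  Expand √32 as a continued fraction. a₀ = ⌊√32⌋ = 5; iterate m_{k+1} = d_k·a_k − m_k, d_{k+1} = (32 − m_{k+1}²)/d_k, a_{k+1} = ⌊(a₀ + m_{k+1})/d_{k+1}⌋ (starting m₀ = 0, d₀ = 1), with convergents p_k = a_k·p_{k-1} + p_{k-2}, q_k = a_k·q_{k-1} + q_{k-2} (p₋₁ = 1, q₋₁ = 0):
  k = 0: a₀ = 5; p₀/q₀ = 5/1; p₀² − 32·q₀² = 25 − 32 = -7.
  k = 1: m = 5, d = 7, a = ⌊(5 + 5)/7⌋ = 1; p/q = (1·5 + 1)/(1·1 + 0) = 6/1; p² − 32·q² = 36 − 32 = 4.
  k = 2: m = 2, d = 4, a = ⌊(5 + 2)/4⌋ = 1; p/q = (1·6 + 5)/(1·1 + 1) = 11/2; p² − 32·q² = 121 − 128 = -7.
  k = 3: m = 2, d = 7, a = ⌊(5 + 2)/7⌋ = 1; p/q = (1·11 + 6)/(1·2 + 1) = 17/3; p² − 32·q² = 289 − 288 = 1.
  The first convergent with p² − 32·q² = 1 gives the fundamental solution (x₁, y₁) = (17, 3).
Step 2: Apply the recurrence (x_{n+1}, y_{n+1}) = (x₁x_n + 32y₁y_n, x₁y_n + y₁x_n) repeatedly.
  From (x_1, y_1) = (17, 3): x_2 = 17·17 + 32·3·3 = 577; y_2 = 17·3 + 3·17 = 102.
  From (x_2, y_2) = (577, 102): x_3 = 17·577 + 32·3·102 = 19601; y_3 = 17·102 + 3·577 = 3465.
  From (x_3, y_3) = (19601, 3465): x_4 = 17·19601 + 32·3·3465 = 665857; y_4 = 17·3465 + 3·19601 = 117708.
  From (x_4, y_4) = (665857, 117708): x_5 = 17·665857 + 32·3·117708 = 22619537; y_5 = 17·117708 + 3·665857 = 3998607.
  From (x_5, y_5) = (22619537, 3998607): x_6 = 17·22619537 + 32·3·3998607 = 768398401; y_6 = 17·3998607 + 3·22619537 = 135834930.
  From (x_6, y_6) = (768398401, 135834930): x_7 = 17·768398401 + 32·3·135834930 = 26102926097; y_7 = 17·135834930 + 3·768398401 = 4614389013.
Step 3: Verify x_7² - 32·y_7² = 681362750825443653409 - 681362750825443653408 = 1 (should be 1). ✓

(x_1, y_1) = (17, 3); (x_7, y_7) = (26102926097, 4614389013).


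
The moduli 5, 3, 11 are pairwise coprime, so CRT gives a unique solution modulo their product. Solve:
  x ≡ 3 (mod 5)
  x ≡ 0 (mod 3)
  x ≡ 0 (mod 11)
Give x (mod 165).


Moduli 5, 3, 11 are pairwise coprime; by CRT there is a unique solution modulo M = 5 · 3 · 11 = 165.
Solve pairwise, accumulating the modulus:
  Start with x ≡ 3 (mod 5).
  Combine with x ≡ 0 (mod 3): since gcd(5, 3) = 1, we get a unique residue mod 15.
    Write x = 3 + 5·t and substitute into x ≡ 0 (mod 3): 5·t ≡ 0 − 3 = -3 (mod 3).
    Reduce coefficients mod 3: 2·t ≡ 0 (mod 3).
    The inverse of 2 mod 3 is 2 (since 2·2 = 4 = 1·3 + 1), so t ≡ 2·0 = 0 ≡ 0 (mod 3).
    Then x = 3 + 5·0 = 3, valid modulo lcm(5, 3) = 15: x ≡ 3 (mod 15).
  Combine with x ≡ 0 (mod 11): since gcd(15, 11) = 1, we get a unique residue mod 165.
    Write x = 3 + 15·t and substitute into x ≡ 0 (mod 11): 15·t ≡ 0 − 3 = -3 (mod 11).
    Reduce coefficients mod 11: 4·t ≡ 8 (mod 11).
    The inverse of 4 mod 11 is 3 (since 4·3 = 12 = 1·11 + 1), so t ≡ 3·8 = 24 ≡ 2 (mod 11).
    Then x = 3 + 15·2 = 33, valid modulo lcm(15, 11) = 165: x ≡ 33 (mod 165).
Verify: 33 mod 5 = 3 ✓, 33 mod 3 = 0 ✓, 33 mod 11 = 0 ✓.

x ≡ 33 (mod 165).


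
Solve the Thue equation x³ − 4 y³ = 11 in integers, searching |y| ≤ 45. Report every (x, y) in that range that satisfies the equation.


The equation is x³ - 4y³ = 11. For fixed y, x³ = 4·y³ + 11, so a solution requires the RHS to be a perfect cube.
Strategy: iterate y from -45 to 45, compute RHS = 4·y³ + 11, and check whether it is a (positive or negative) perfect cube.
Check small values of y:
  y = 0: RHS = 11 is not a perfect cube.
  y = 1: RHS = 15 is not a perfect cube.
  y = -1: RHS = 7 is not a perfect cube.
  y = 2: RHS = 43 is not a perfect cube.
  y = -2: RHS = -21 is not a perfect cube.
  y = 3: RHS = 119 is not a perfect cube.
  y = -3: RHS = -97 is not a perfect cube.
Continuing the search up to |y| = 45 finds no solutions either.
No (x, y) in the scanned range satisfies the equation.

No integer solutions with |y| ≤ 45.


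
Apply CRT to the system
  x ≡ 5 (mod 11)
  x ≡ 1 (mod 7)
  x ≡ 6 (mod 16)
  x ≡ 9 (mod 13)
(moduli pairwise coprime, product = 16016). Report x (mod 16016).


Product of moduli M = 11 · 7 · 16 · 13 = 16016.
Merge one congruence at a time:
  Start: x ≡ 5 (mod 11).
  Combine with x ≡ 1 (mod 7); new modulus lcm = 77.
    Write x = 5 + 11·t and substitute into x ≡ 1 (mod 7): 11·t ≡ 1 − 5 = -4 (mod 7).
    Reduce coefficients mod 7: 4·t ≡ 3 (mod 7).
    The inverse of 4 mod 7 is 2 (since 4·2 = 8 = 1·7 + 1), so t ≡ 2·3 = 6 ≡ 6 (mod 7).
    Then x = 5 + 11·6 = 71, valid modulo lcm(11, 7) = 77: x ≡ 71 (mod 77).
  Combine with x ≡ 6 (mod 16); new modulus lcm = 1232.
    Write x = 71 + 77·t and substitute into x ≡ 6 (mod 16): 77·t ≡ 6 − 71 = -65 (mod 16).
    Reduce coefficients mod 16: 13·t ≡ 15 (mod 16).
    The inverse of 13 mod 16 is 5 (since 13·5 = 65 = 4·16 + 1), so t ≡ 5·15 = 75 ≡ 11 (mod 16).
    Then x = 71 + 77·11 = 918, valid modulo lcm(77, 16) = 1232: x ≡ 918 (mod 1232).
  Combine with x ≡ 9 (mod 13); new modulus lcm = 16016.
    Write x = 918 + 1232·t and substitute into x ≡ 9 (mod 13): 1232·t ≡ 9 − 918 = -909 (mod 13).
    Reduce coefficients mod 13: 10·t ≡ 1 (mod 13).
    The inverse of 10 mod 13 is 4 (since 10·4 = 40 = 3·13 + 1), so t ≡ 4·1 = 4 ≡ 4 (mod 13).
    Then x = 918 + 1232·4 = 5846, valid modulo lcm(1232, 13) = 16016: x ≡ 5846 (mod 16016).
Verify against each original: 5846 mod 11 = 5, 5846 mod 7 = 1, 5846 mod 16 = 6, 5846 mod 13 = 9.

x ≡ 5846 (mod 16016).


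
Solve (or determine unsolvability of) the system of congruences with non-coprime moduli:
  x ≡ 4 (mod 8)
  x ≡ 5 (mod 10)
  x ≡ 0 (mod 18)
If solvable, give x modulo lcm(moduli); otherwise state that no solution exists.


Moduli 8, 10, 18 are not pairwise coprime, so CRT works modulo lcm(m_i) when all pairwise compatibility conditions hold.
Pairwise compatibility: gcd(m_i, m_j) must divide a_i - a_j for every pair.
Merge one congruence at a time:
  Start: x ≡ 4 (mod 8).
  Combine with x ≡ 5 (mod 10): gcd(8, 10) = 2, and 5 - 4 = 1 is NOT divisible by 2.
    ⇒ system is inconsistent (no integer solution).

No solution (the system is inconsistent).


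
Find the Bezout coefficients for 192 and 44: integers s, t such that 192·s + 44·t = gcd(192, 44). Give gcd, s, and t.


Euclidean algorithm on (192, 44) — divide until remainder is 0:
  192 = 4 · 44 + 16
  44 = 2 · 16 + 12
  16 = 1 · 12 + 4
  12 = 3 · 4 + 0
gcd(192, 44) = 4.
Track Bezout coefficients alongside the remainders: start with r₀ = 192 = a·1 + b·0 (s = 1, t = 0) and r₁ = 44 = a·0 + b·1 (s = 0, t = 1); each new remainder r_{k+1} = r_{k-1} − q_k·r_k inherits s_{k+1} = s_{k-1} − q_k·s_k, t_{k+1} = t_{k-1} − q_k·t_k, so r_k = a·s_k + b·t_k at every step:
  q = 4: r = 16, s = 1 − 4·0 = 1, t = 0 − 4·1 = -4  (check: 192·1 + 44·(-4) = 16)
  q = 2: r = 12, s = 0 − 2·1 = -2, t = 1 − 2·(-4) = 9  (check: 192·(-2) + 44·9 = 12)
  q = 1: r = 4, s = 1 − 1·(-2) = 3, t = -4 − 1·9 = -13  (check: 192·3 + 44·(-13) = 4)
The row with r = 4 (the gcd) gives the Bezout coefficients s = 3, t = -13.
Result: 192 · (3) + 44 · (-13) = 4.

gcd(192, 44) = 4; s = 3, t = -13 (check: 192·3 + 44·(-13) = 4).


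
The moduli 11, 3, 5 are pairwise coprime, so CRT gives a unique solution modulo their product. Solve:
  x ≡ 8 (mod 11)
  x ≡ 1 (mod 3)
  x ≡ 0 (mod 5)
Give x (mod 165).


Moduli 11, 3, 5 are pairwise coprime; by CRT there is a unique solution modulo M = 11 · 3 · 5 = 165.
Solve pairwise, accumulating the modulus:
  Start with x ≡ 8 (mod 11).
  Combine with x ≡ 1 (mod 3): since gcd(11, 3) = 1, we get a unique residue mod 33.
    Write x = 8 + 11·t and substitute into x ≡ 1 (mod 3): 11·t ≡ 1 − 8 = -7 (mod 3).
    Reduce coefficients mod 3: 2·t ≡ 2 (mod 3).
    The inverse of 2 mod 3 is 2 (since 2·2 = 4 = 1·3 + 1), so t ≡ 2·2 = 4 ≡ 1 (mod 3).
    Then x = 8 + 11·1 = 19, valid modulo lcm(11, 3) = 33: x ≡ 19 (mod 33).
  Combine with x ≡ 0 (mod 5): since gcd(33, 5) = 1, we get a unique residue mod 165.
    Write x = 19 + 33·t and substitute into x ≡ 0 (mod 5): 33·t ≡ 0 − 19 = -19 (mod 5).
    Reduce coefficients mod 5: 3·t ≡ 1 (mod 5).
    The inverse of 3 mod 5 is 2 (since 3·2 = 6 = 1·5 + 1), so t ≡ 2·1 = 2 ≡ 2 (mod 5).
    Then x = 19 + 33·2 = 85, valid modulo lcm(33, 5) = 165: x ≡ 85 (mod 165).
Verify: 85 mod 11 = 8 ✓, 85 mod 3 = 1 ✓, 85 mod 5 = 0 ✓.

x ≡ 85 (mod 165).


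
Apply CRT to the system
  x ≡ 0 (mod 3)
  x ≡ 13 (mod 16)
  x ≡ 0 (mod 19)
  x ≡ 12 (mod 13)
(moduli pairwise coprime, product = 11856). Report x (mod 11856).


Product of moduli M = 3 · 16 · 19 · 13 = 11856.
Merge one congruence at a time:
  Start: x ≡ 0 (mod 3).
  Combine with x ≡ 13 (mod 16); new modulus lcm = 48.
    Write x = 0 + 3·t and substitute into x ≡ 13 (mod 16): 3·t ≡ 13 − 0 = 13 (mod 16).
    The inverse of 3 mod 16 is 11 (since 3·11 = 33 = 2·16 + 1), so t ≡ 11·13 = 143 ≡ 15 (mod 16).
    Then x = 0 + 3·15 = 45, valid modulo lcm(3, 16) = 48: x ≡ 45 (mod 48).
  Combine with x ≡ 0 (mod 19); new modulus lcm = 912.
    Write x = 45 + 48·t and substitute into x ≡ 0 (mod 19): 48·t ≡ 0 − 45 = -45 (mod 19).
    Reduce coefficients mod 19: 10·t ≡ 12 (mod 19).
    The inverse of 10 mod 19 is 2 (since 10·2 = 20 = 1·19 + 1), so t ≡ 2·12 = 24 ≡ 5 (mod 19).
    Then x = 45 + 48·5 = 285, valid modulo lcm(48, 19) = 912: x ≡ 285 (mod 912).
  Combine with x ≡ 12 (mod 13); new modulus lcm = 11856.
    Write x = 285 + 912·t and substitute into x ≡ 12 (mod 13): 912·t ≡ 12 − 285 = -273 (mod 13).
    Reduce coefficients mod 13: 2·t ≡ 0 (mod 13).
    The inverse of 2 mod 13 is 7 (since 2·7 = 14 = 1·13 + 1), so t ≡ 7·0 = 0 ≡ 0 (mod 13).
    Then x = 285 + 912·0 = 285, valid modulo lcm(912, 13) = 11856: x ≡ 285 (mod 11856).
Verify against each original: 285 mod 3 = 0, 285 mod 16 = 13, 285 mod 19 = 0, 285 mod 13 = 12.

x ≡ 285 (mod 11856).


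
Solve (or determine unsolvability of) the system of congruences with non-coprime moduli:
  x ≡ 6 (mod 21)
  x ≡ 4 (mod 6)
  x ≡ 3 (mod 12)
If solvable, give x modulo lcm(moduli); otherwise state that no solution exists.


Moduli 21, 6, 12 are not pairwise coprime, so CRT works modulo lcm(m_i) when all pairwise compatibility conditions hold.
Pairwise compatibility: gcd(m_i, m_j) must divide a_i - a_j for every pair.
Merge one congruence at a time:
  Start: x ≡ 6 (mod 21).
  Combine with x ≡ 4 (mod 6): gcd(21, 6) = 3, and 4 - 6 = -2 is NOT divisible by 3.
    ⇒ system is inconsistent (no integer solution).

No solution (the system is inconsistent).


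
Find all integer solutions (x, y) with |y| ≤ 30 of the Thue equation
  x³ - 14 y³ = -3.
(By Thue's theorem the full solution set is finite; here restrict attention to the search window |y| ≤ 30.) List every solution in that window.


The equation is x³ - 14y³ = -3. For fixed y, x³ = 14·y³ − 3, so a solution requires the RHS to be a perfect cube.
Strategy: iterate y from -30 to 30, compute RHS = 14·y³ − 3, and check whether it is a (positive or negative) perfect cube.
Check small values of y:
  y = 0: RHS = -3 is not a perfect cube.
  y = 1: RHS = 11 is not a perfect cube.
  y = -1: RHS = -17 is not a perfect cube.
  y = 2: RHS = 109 is not a perfect cube.
  y = -2: RHS = -115 is not a perfect cube.
  y = 3: RHS = 375 is not a perfect cube.
  y = -3: RHS = -381 is not a perfect cube.
Continuing the search up to |y| = 30 finds no solutions either.
No (x, y) in the scanned range satisfies the equation.

No integer solutions with |y| ≤ 30.


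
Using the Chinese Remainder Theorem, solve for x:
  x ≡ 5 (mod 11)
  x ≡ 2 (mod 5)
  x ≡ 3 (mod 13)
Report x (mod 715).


Moduli 11, 5, 13 are pairwise coprime; by CRT there is a unique solution modulo M = 11 · 5 · 13 = 715.
Solve pairwise, accumulating the modulus:
  Start with x ≡ 5 (mod 11).
  Combine with x ≡ 2 (mod 5): since gcd(11, 5) = 1, we get a unique residue mod 55.
    Write x = 5 + 11·t and substitute into x ≡ 2 (mod 5): 11·t ≡ 2 − 5 = -3 (mod 5).
    Reduce coefficients mod 5: 1·t ≡ 2 (mod 5).
    So t ≡ 2 (mod 5).
    Then x = 5 + 11·2 = 27, valid modulo lcm(11, 5) = 55: x ≡ 27 (mod 55).
  Combine with x ≡ 3 (mod 13): since gcd(55, 13) = 1, we get a unique residue mod 715.
    Write x = 27 + 55·t and substitute into x ≡ 3 (mod 13): 55·t ≡ 3 − 27 = -24 (mod 13).
    Reduce coefficients mod 13: 3·t ≡ 2 (mod 13).
    The inverse of 3 mod 13 is 9 (since 3·9 = 27 = 2·13 + 1), so t ≡ 9·2 = 18 ≡ 5 (mod 13).
    Then x = 27 + 55·5 = 302, valid modulo lcm(55, 13) = 715: x ≡ 302 (mod 715).
Verify: 302 mod 11 = 5 ✓, 302 mod 5 = 2 ✓, 302 mod 13 = 3 ✓.

x ≡ 302 (mod 715).


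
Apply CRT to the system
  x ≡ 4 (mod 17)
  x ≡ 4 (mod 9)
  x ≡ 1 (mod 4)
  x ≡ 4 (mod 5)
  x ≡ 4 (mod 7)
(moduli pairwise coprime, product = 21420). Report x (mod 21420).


Product of moduli M = 17 · 9 · 4 · 5 · 7 = 21420.
Merge one congruence at a time:
  Start: x ≡ 4 (mod 17).
  Combine with x ≡ 4 (mod 9); new modulus lcm = 153.
    Write x = 4 + 17·t and substitute into x ≡ 4 (mod 9): 17·t ≡ 4 − 4 = 0 (mod 9).
    Reduce coefficients mod 9: 8·t ≡ 0 (mod 9).
    The inverse of 8 mod 9 is 8 (since 8·8 = 64 = 7·9 + 1), so t ≡ 8·0 = 0 ≡ 0 (mod 9).
    Then x = 4 + 17·0 = 4, valid modulo lcm(17, 9) = 153: x ≡ 4 (mod 153).
  Combine with x ≡ 1 (mod 4); new modulus lcm = 612.
    Write x = 4 + 153·t and substitute into x ≡ 1 (mod 4): 153·t ≡ 1 − 4 = -3 (mod 4).
    Reduce coefficients mod 4: 1·t ≡ 1 (mod 4).
    So t ≡ 1 (mod 4).
    Then x = 4 + 153·1 = 157, valid modulo lcm(153, 4) = 612: x ≡ 157 (mod 612).
  Combine with x ≡ 4 (mod 5); new modulus lcm = 3060.
    Write x = 157 + 612·t and substitute into x ≡ 4 (mod 5): 612·t ≡ 4 − 157 = -153 (mod 5).
    Reduce coefficients mod 5: 2·t ≡ 2 (mod 5).
    The inverse of 2 mod 5 is 3 (since 2·3 = 6 = 1·5 + 1), so t ≡ 3·2 = 6 ≡ 1 (mod 5).
    Then x = 157 + 612·1 = 769, valid modulo lcm(612, 5) = 3060: x ≡ 769 (mod 3060).
  Combine with x ≡ 4 (mod 7); new modulus lcm = 21420.
    Write x = 769 + 3060·t and substitute into x ≡ 4 (mod 7): 3060·t ≡ 4 − 769 = -765 (mod 7).
    Reduce coefficients mod 7: 1·t ≡ 5 (mod 7).
    So t ≡ 5 (mod 7).
    Then x = 769 + 3060·5 = 16069, valid modulo lcm(3060, 7) = 21420: x ≡ 16069 (mod 21420).
Verify against each original: 16069 mod 17 = 4, 16069 mod 9 = 4, 16069 mod 4 = 1, 16069 mod 5 = 4, 16069 mod 7 = 4.

x ≡ 16069 (mod 21420).


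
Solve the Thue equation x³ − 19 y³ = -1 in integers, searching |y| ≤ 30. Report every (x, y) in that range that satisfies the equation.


The equation is x³ - 19y³ = -1. For fixed y, x³ = 19·y³ − 1, so a solution requires the RHS to be a perfect cube.
Strategy: iterate y from -30 to 30, compute RHS = 19·y³ − 1, and check whether it is a (positive or negative) perfect cube.
Check small values of y:
  y = 0: RHS = -1 = (-1)³ ⇒ x = -1 works.
  y = 1: RHS = 18 is not a perfect cube.
  y = -1: RHS = -20 is not a perfect cube.
  y = 2: RHS = 151 is not a perfect cube.
  y = -2: RHS = -153 is not a perfect cube.
  y = 3: RHS = 512 = (8)³ ⇒ x = 8 works.
  y = -3: RHS = -514 is not a perfect cube.
Continuing the search up to |y| = 30 finds no further solutions beyond those listed.
Collected solutions: (-1, 0), (8, 3).

Solutions (with |y| ≤ 30): (-1, 0), (8, 3).


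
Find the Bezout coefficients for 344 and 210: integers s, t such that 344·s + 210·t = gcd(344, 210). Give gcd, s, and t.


Euclidean algorithm on (344, 210) — divide until remainder is 0:
  344 = 1 · 210 + 134
  210 = 1 · 134 + 76
  134 = 1 · 76 + 58
  76 = 1 · 58 + 18
  58 = 3 · 18 + 4
  18 = 4 · 4 + 2
  4 = 2 · 2 + 0
gcd(344, 210) = 2.
Track Bezout coefficients alongside the remainders: start with r₀ = 344 = a·1 + b·0 (s = 1, t = 0) and r₁ = 210 = a·0 + b·1 (s = 0, t = 1); each new remainder r_{k+1} = r_{k-1} − q_k·r_k inherits s_{k+1} = s_{k-1} − q_k·s_k, t_{k+1} = t_{k-1} − q_k·t_k, so r_k = a·s_k + b·t_k at every step:
  q = 1: r = 134, s = 1 − 1·0 = 1, t = 0 − 1·1 = -1  (check: 344·1 + 210·(-1) = 134)
  q = 1: r = 76, s = 0 − 1·1 = -1, t = 1 − 1·(-1) = 2  (check: 344·(-1) + 210·2 = 76)
  q = 1: r = 58, s = 1 − 1·(-1) = 2, t = -1 − 1·2 = -3  (check: 344·2 + 210·(-3) = 58)
  q = 1: r = 18, s = -1 − 1·2 = -3, t = 2 − 1·(-3) = 5  (check: 344·(-3) + 210·5 = 18)
  q = 3: r = 4, s = 2 − 3·(-3) = 11, t = -3 − 3·5 = -18  (check: 344·11 + 210·(-18) = 4)
  q = 4: r = 2, s = -3 − 4·11 = -47, t = 5 − 4·(-18) = 77  (check: 344·(-47) + 210·77 = 2)
The row with r = 2 (the gcd) gives the Bezout coefficients s = -47, t = 77.
Result: 344 · (-47) + 210 · (77) = 2.

gcd(344, 210) = 2; s = -47, t = 77 (check: 344·(-47) + 210·77 = 2).


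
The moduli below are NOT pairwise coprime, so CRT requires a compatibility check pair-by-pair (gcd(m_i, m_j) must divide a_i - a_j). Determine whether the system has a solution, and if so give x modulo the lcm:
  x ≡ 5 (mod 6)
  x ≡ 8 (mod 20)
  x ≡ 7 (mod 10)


Moduli 6, 20, 10 are not pairwise coprime, so CRT works modulo lcm(m_i) when all pairwise compatibility conditions hold.
Pairwise compatibility: gcd(m_i, m_j) must divide a_i - a_j for every pair.
Merge one congruence at a time:
  Start: x ≡ 5 (mod 6).
  Combine with x ≡ 8 (mod 20): gcd(6, 20) = 2, and 8 - 5 = 3 is NOT divisible by 2.
    ⇒ system is inconsistent (no integer solution).

No solution (the system is inconsistent).


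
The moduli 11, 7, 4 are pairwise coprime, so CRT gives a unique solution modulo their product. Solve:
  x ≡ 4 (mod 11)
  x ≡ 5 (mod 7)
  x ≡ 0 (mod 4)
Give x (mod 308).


Moduli 11, 7, 4 are pairwise coprime; by CRT there is a unique solution modulo M = 11 · 7 · 4 = 308.
Solve pairwise, accumulating the modulus:
  Start with x ≡ 4 (mod 11).
  Combine with x ≡ 5 (mod 7): since gcd(11, 7) = 1, we get a unique residue mod 77.
    Write x = 4 + 11·t and substitute into x ≡ 5 (mod 7): 11·t ≡ 5 − 4 = 1 (mod 7).
    Reduce coefficients mod 7: 4·t ≡ 1 (mod 7).
    The inverse of 4 mod 7 is 2 (since 4·2 = 8 = 1·7 + 1), so t ≡ 2·1 = 2 ≡ 2 (mod 7).
    Then x = 4 + 11·2 = 26, valid modulo lcm(11, 7) = 77: x ≡ 26 (mod 77).
  Combine with x ≡ 0 (mod 4): since gcd(77, 4) = 1, we get a unique residue mod 308.
    Write x = 26 + 77·t and substitute into x ≡ 0 (mod 4): 77·t ≡ 0 − 26 = -26 (mod 4).
    Reduce coefficients mod 4: 1·t ≡ 2 (mod 4).
    So t ≡ 2 (mod 4).
    Then x = 26 + 77·2 = 180, valid modulo lcm(77, 4) = 308: x ≡ 180 (mod 308).
Verify: 180 mod 11 = 4 ✓, 180 mod 7 = 5 ✓, 180 mod 4 = 0 ✓.

x ≡ 180 (mod 308).


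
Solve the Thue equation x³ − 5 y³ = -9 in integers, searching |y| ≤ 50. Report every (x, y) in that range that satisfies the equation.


The equation is x³ - 5y³ = -9. For fixed y, x³ = 5·y³ − 9, so a solution requires the RHS to be a perfect cube.
Strategy: iterate y from -50 to 50, compute RHS = 5·y³ − 9, and check whether it is a (positive or negative) perfect cube.
Check small values of y:
  y = 0: RHS = -9 is not a perfect cube.
  y = 1: RHS = -4 is not a perfect cube.
  y = -1: RHS = -14 is not a perfect cube.
  y = 2: RHS = 31 is not a perfect cube.
  y = -2: RHS = -49 is not a perfect cube.
  y = 3: RHS = 126 is not a perfect cube.
  y = -3: RHS = -144 is not a perfect cube.
Continuing the search up to |y| = 50 finds no solutions either.
No (x, y) in the scanned range satisfies the equation.

No integer solutions with |y| ≤ 50.


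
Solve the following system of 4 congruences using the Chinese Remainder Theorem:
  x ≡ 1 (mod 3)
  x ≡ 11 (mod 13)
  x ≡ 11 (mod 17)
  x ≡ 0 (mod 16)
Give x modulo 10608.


Product of moduli M = 3 · 13 · 17 · 16 = 10608.
Merge one congruence at a time:
  Start: x ≡ 1 (mod 3).
  Combine with x ≡ 11 (mod 13); new modulus lcm = 39.
    Write x = 1 + 3·t and substitute into x ≡ 11 (mod 13): 3·t ≡ 11 − 1 = 10 (mod 13).
    The inverse of 3 mod 13 is 9 (since 3·9 = 27 = 2·13 + 1), so t ≡ 9·10 = 90 ≡ 12 (mod 13).
    Then x = 1 + 3·12 = 37, valid modulo lcm(3, 13) = 39: x ≡ 37 (mod 39).
  Combine with x ≡ 11 (mod 17); new modulus lcm = 663.
    Write x = 37 + 39·t and substitute into x ≡ 11 (mod 17): 39·t ≡ 11 − 37 = -26 (mod 17).
    Reduce coefficients mod 17: 5·t ≡ 8 (mod 17).
    The inverse of 5 mod 17 is 7 (since 5·7 = 35 = 2·17 + 1), so t ≡ 7·8 = 56 ≡ 5 (mod 17).
    Then x = 37 + 39·5 = 232, valid modulo lcm(39, 17) = 663: x ≡ 232 (mod 663).
  Combine with x ≡ 0 (mod 16); new modulus lcm = 10608.
    Write x = 232 + 663·t and substitute into x ≡ 0 (mod 16): 663·t ≡ 0 − 232 = -232 (mod 16).
    Reduce coefficients mod 16: 7·t ≡ 8 (mod 16).
    The inverse of 7 mod 16 is 7 (since 7·7 = 49 = 3·16 + 1), so t ≡ 7·8 = 56 ≡ 8 (mod 16).
    Then x = 232 + 663·8 = 5536, valid modulo lcm(663, 16) = 10608: x ≡ 5536 (mod 10608).
Verify against each original: 5536 mod 3 = 1, 5536 mod 13 = 11, 5536 mod 17 = 11, 5536 mod 16 = 0.

x ≡ 5536 (mod 10608).


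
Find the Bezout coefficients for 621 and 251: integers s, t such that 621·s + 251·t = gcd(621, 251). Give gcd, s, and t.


Euclidean algorithm on (621, 251) — divide until remainder is 0:
  621 = 2 · 251 + 119
  251 = 2 · 119 + 13
  119 = 9 · 13 + 2
  13 = 6 · 2 + 1
  2 = 2 · 1 + 0
gcd(621, 251) = 1.
Track Bezout coefficients alongside the remainders: start with r₀ = 621 = a·1 + b·0 (s = 1, t = 0) and r₁ = 251 = a·0 + b·1 (s = 0, t = 1); each new remainder r_{k+1} = r_{k-1} − q_k·r_k inherits s_{k+1} = s_{k-1} − q_k·s_k, t_{k+1} = t_{k-1} − q_k·t_k, so r_k = a·s_k + b·t_k at every step:
  q = 2: r = 119, s = 1 − 2·0 = 1, t = 0 − 2·1 = -2  (check: 621·1 + 251·(-2) = 119)
  q = 2: r = 13, s = 0 − 2·1 = -2, t = 1 − 2·(-2) = 5  (check: 621·(-2) + 251·5 = 13)
  q = 9: r = 2, s = 1 − 9·(-2) = 19, t = -2 − 9·5 = -47  (check: 621·19 + 251·(-47) = 2)
  q = 6: r = 1, s = -2 − 6·19 = -116, t = 5 − 6·(-47) = 287  (check: 621·(-116) + 251·287 = 1)
The row with r = 1 (the gcd) gives the Bezout coefficients s = -116, t = 287.
Result: 621 · (-116) + 251 · (287) = 1.

gcd(621, 251) = 1; s = -116, t = 287 (check: 621·(-116) + 251·287 = 1).


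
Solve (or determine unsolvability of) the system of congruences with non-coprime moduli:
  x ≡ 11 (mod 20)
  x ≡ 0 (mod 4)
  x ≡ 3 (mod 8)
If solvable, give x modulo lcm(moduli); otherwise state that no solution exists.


Moduli 20, 4, 8 are not pairwise coprime, so CRT works modulo lcm(m_i) when all pairwise compatibility conditions hold.
Pairwise compatibility: gcd(m_i, m_j) must divide a_i - a_j for every pair.
Merge one congruence at a time:
  Start: x ≡ 11 (mod 20).
  Combine with x ≡ 0 (mod 4): gcd(20, 4) = 4, and 0 - 11 = -11 is NOT divisible by 4.
    ⇒ system is inconsistent (no integer solution).

No solution (the system is inconsistent).


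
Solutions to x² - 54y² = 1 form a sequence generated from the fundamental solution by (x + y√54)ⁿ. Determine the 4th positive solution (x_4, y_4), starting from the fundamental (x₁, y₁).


Step 1: Find the fundamental solution (x₁, y₁) of x² - 54y² = 1.
  Expand √54 as a continued fraction. a₀ = ⌊√54⌋ = 7; iterate m_{k+1} = d_k·a_k − m_k, d_{k+1} = (54 − m_{k+1}²)/d_k, a_{k+1} = ⌊(a₀ + m_{k+1})/d_{k+1}⌋ (starting m₀ = 0, d₀ = 1), with convergents p_k = a_k·p_{k-1} + p_{k-2}, q_k = a_k·q_{k-1} + q_{k-2} (p₋₁ = 1, q₋₁ = 0):
  k = 0: a₀ = 7; p₀/q₀ = 7/1; p₀² − 54·q₀² = 49 − 54 = -5.
  k = 1: m = 7, d = 5, a = ⌊(7 + 7)/5⌋ = 2; p/q = (2·7 + 1)/(2·1 + 0) = 15/2; p² − 54·q² = 225 − 216 = 9.
  k = 2: m = 3, d = 9, a = ⌊(7 + 3)/9⌋ = 1; p/q = (1·15 + 7)/(1·2 + 1) = 22/3; p² − 54·q² = 484 − 486 = -2.
  k = 3: m = 6, d = 2, a = ⌊(7 + 6)/2⌋ = 6; p/q = (6·22 + 15)/(6·3 + 2) = 147/20; p² − 54·q² = 21609 − 21600 = 9.
  k = 4: m = 6, d = 9, a = ⌊(7 + 6)/9⌋ = 1; p/q = (1·147 + 22)/(1·20 + 3) = 169/23; p² − 54·q² = 28561 − 28566 = -5.
  k = 5: m = 3, d = 5, a = ⌊(7 + 3)/5⌋ = 2; p/q = (2·169 + 147)/(2·23 + 20) = 485/66; p² − 54·q² = 235225 − 235224 = 1.
  The first convergent with p² − 54·q² = 1 gives the fundamental solution (x₁, y₁) = (485, 66).
Step 2: Apply the recurrence (x_{n+1}, y_{n+1}) = (x₁x_n + 54y₁y_n, x₁y_n + y₁x_n) repeatedly.
  From (x_1, y_1) = (485, 66): x_2 = 485·485 + 54·66·66 = 470449; y_2 = 485·66 + 66·485 = 64020.
  From (x_2, y_2) = (470449, 64020): x_3 = 485·470449 + 54·66·64020 = 456335045; y_3 = 485·64020 + 66·470449 = 62099334.
  From (x_3, y_3) = (456335045, 62099334): x_4 = 485·456335045 + 54·66·62099334 = 442644523201; y_4 = 485·62099334 + 66·456335045 = 60236289960.
Step 3: Verify x_4² - 54·y_4² = 195934173919840627286401 - 195934173919840627286400 = 1 (should be 1). ✓

(x_1, y_1) = (485, 66); (x_4, y_4) = (442644523201, 60236289960).


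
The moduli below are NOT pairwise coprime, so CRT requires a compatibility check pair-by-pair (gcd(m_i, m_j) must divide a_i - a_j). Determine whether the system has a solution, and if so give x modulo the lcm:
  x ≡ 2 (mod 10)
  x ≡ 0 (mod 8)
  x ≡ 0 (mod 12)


Moduli 10, 8, 12 are not pairwise coprime, so CRT works modulo lcm(m_i) when all pairwise compatibility conditions hold.
Pairwise compatibility: gcd(m_i, m_j) must divide a_i - a_j for every pair.
Merge one congruence at a time:
  Start: x ≡ 2 (mod 10).
  Combine with x ≡ 0 (mod 8): gcd(10, 8) = 2; 0 - 2 = -2, which IS divisible by 2, so compatible.
    Write x = 2 + 10·t and substitute into x ≡ 0 (mod 8): 10·t ≡ 0 − 2 = -2 (mod 8).
    Divide the congruence (and modulus) by g = 2: 5·t ≡ -1 (mod 4).
    Reduce coefficients mod 4: 1·t ≡ 3 (mod 4).
    So t ≡ 3 (mod 4).
    Then x = 2 + 10·3 = 32, valid modulo lcm(10, 8) = 40: x ≡ 32 (mod 40).
  Combine with x ≡ 0 (mod 12): gcd(40, 12) = 4; 0 - 32 = -32, which IS divisible by 4, so compatible.
    Write x = 32 + 40·t and substitute into x ≡ 0 (mod 12): 40·t ≡ 0 − 32 = -32 (mod 12).
    Divide the congruence (and modulus) by g = 4: 10·t ≡ -8 (mod 3).
    Reduce coefficients mod 3: 1·t ≡ 1 (mod 3).
    So t ≡ 1 (mod 3).
    Then x = 32 + 40·1 = 72, valid modulo lcm(40, 12) = 120: x ≡ 72 (mod 120).
Verify: 72 mod 10 = 2, 72 mod 8 = 0, 72 mod 12 = 0.

x ≡ 72 (mod 120).


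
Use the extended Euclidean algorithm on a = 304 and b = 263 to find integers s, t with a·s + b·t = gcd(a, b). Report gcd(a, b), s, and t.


Euclidean algorithm on (304, 263) — divide until remainder is 0:
  304 = 1 · 263 + 41
  263 = 6 · 41 + 17
  41 = 2 · 17 + 7
  17 = 2 · 7 + 3
  7 = 2 · 3 + 1
  3 = 3 · 1 + 0
gcd(304, 263) = 1.
Track Bezout coefficients alongside the remainders: start with r₀ = 304 = a·1 + b·0 (s = 1, t = 0) and r₁ = 263 = a·0 + b·1 (s = 0, t = 1); each new remainder r_{k+1} = r_{k-1} − q_k·r_k inherits s_{k+1} = s_{k-1} − q_k·s_k, t_{k+1} = t_{k-1} − q_k·t_k, so r_k = a·s_k + b·t_k at every step:
  q = 1: r = 41, s = 1 − 1·0 = 1, t = 0 − 1·1 = -1  (check: 304·1 + 263·(-1) = 41)
  q = 6: r = 17, s = 0 − 6·1 = -6, t = 1 − 6·(-1) = 7  (check: 304·(-6) + 263·7 = 17)
  q = 2: r = 7, s = 1 − 2·(-6) = 13, t = -1 − 2·7 = -15  (check: 304·13 + 263·(-15) = 7)
  q = 2: r = 3, s = -6 − 2·13 = -32, t = 7 − 2·(-15) = 37  (check: 304·(-32) + 263·37 = 3)
  q = 2: r = 1, s = 13 − 2·(-32) = 77, t = -15 − 2·37 = -89  (check: 304·77 + 263·(-89) = 1)
The row with r = 1 (the gcd) gives the Bezout coefficients s = 77, t = -89.
Result: 304 · (77) + 263 · (-89) = 1.

gcd(304, 263) = 1; s = 77, t = -89 (check: 304·77 + 263·(-89) = 1).


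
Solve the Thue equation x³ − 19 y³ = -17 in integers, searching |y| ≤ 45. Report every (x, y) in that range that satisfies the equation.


The equation is x³ - 19y³ = -17. For fixed y, x³ = 19·y³ − 17, so a solution requires the RHS to be a perfect cube.
Strategy: iterate y from -45 to 45, compute RHS = 19·y³ − 17, and check whether it is a (positive or negative) perfect cube.
Check small values of y:
  y = 0: RHS = -17 is not a perfect cube.
  y = 1: RHS = 2 is not a perfect cube.
  y = -1: RHS = -36 is not a perfect cube.
  y = 2: RHS = 135 is not a perfect cube.
  y = -2: RHS = -169 is not a perfect cube.
  y = 3: RHS = 496 is not a perfect cube.
  y = -3: RHS = -530 is not a perfect cube.
Continuing the search up to |y| = 45 finds no solutions either.
No (x, y) in the scanned range satisfies the equation.

No integer solutions with |y| ≤ 45.


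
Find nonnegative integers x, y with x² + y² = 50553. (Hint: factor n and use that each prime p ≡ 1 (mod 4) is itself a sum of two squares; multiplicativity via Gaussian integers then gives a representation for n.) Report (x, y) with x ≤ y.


Step 1: Factor n = 50553 = 3^2 · 41 · 137.
Step 2: Check the mod-4 condition on each prime factor: 3 ≡ 3 (mod 4), exponent 2 (must be even); 41 ≡ 1 (mod 4), exponent 1; 137 ≡ 1 (mod 4), exponent 1.
All primes ≡ 3 (mod 4) appear to even exponent (or don't appear), so by the two-squares theorem n IS expressible as a sum of two squares.
Step 3: Build a representation. Group n = k² · m with k = 3 and m = 41 · 137 = 5617 (a product of primes ≡ 1 (mod 4)); a representation of m scales to one of n via (k·x)² + (k·y)² = k²(x² + y²). Each prime p ≡ 1 (mod 4) is itself a sum of two squares; find a² by testing p − a² for a perfect square:
  41: 41 − 1² = 40, 41 − 2² = 37, 41 − 3² = 32, 41 − 4² = 25 = 5² ⇒ 41 = 4² + 5².
  137: 137 − 1² = 136, 137 − 2² = 133, 137 − 3² = 128, 137 − 4² = 121 = 11² ⇒ 137 = 4² + 11².
  Combine using the Brahmagupta–Fibonacci identity (a² + b²)(c² + d²) = (ac − bd)² + (ad + bc)² = (ac + bd)² + (ad − bc)²:
  41 · 137 = 5617: from (4² + 5²)(4² + 11²), take (4·4 − 5·11, 4·11 + 5·4) = (16 − 55, 44 + 20) = (-39, 64); dropping signs (only squares matter) gives (39, 64); check 39² + 64² = 1521 + 4096 = 5617 ✓.
  Scale by k = 3: (3·39, 3·64) = (117, 192).
Step 4: Order so x ≤ y and verify: 117² + 192² = 13689 + 36864 = 50553 = n. ✓

n = 50553 = 117² + 192² (one valid representation with x ≤ y).


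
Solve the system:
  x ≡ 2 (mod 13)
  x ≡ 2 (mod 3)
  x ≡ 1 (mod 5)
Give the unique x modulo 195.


Moduli 13, 3, 5 are pairwise coprime; by CRT there is a unique solution modulo M = 13 · 3 · 5 = 195.
Solve pairwise, accumulating the modulus:
  Start with x ≡ 2 (mod 13).
  Combine with x ≡ 2 (mod 3): since gcd(13, 3) = 1, we get a unique residue mod 39.
    Write x = 2 + 13·t and substitute into x ≡ 2 (mod 3): 13·t ≡ 2 − 2 = 0 (mod 3).
    Reduce coefficients mod 3: 1·t ≡ 0 (mod 3).
    So t ≡ 0 (mod 3).
    Then x = 2 + 13·0 = 2, valid modulo lcm(13, 3) = 39: x ≡ 2 (mod 39).
  Combine with x ≡ 1 (mod 5): since gcd(39, 5) = 1, we get a unique residue mod 195.
    Write x = 2 + 39·t and substitute into x ≡ 1 (mod 5): 39·t ≡ 1 − 2 = -1 (mod 5).
    Reduce coefficients mod 5: 4·t ≡ 4 (mod 5).
    The inverse of 4 mod 5 is 4 (since 4·4 = 16 = 3·5 + 1), so t ≡ 4·4 = 16 ≡ 1 (mod 5).
    Then x = 2 + 39·1 = 41, valid modulo lcm(39, 5) = 195: x ≡ 41 (mod 195).
Verify: 41 mod 13 = 2 ✓, 41 mod 3 = 2 ✓, 41 mod 5 = 1 ✓.

x ≡ 41 (mod 195).


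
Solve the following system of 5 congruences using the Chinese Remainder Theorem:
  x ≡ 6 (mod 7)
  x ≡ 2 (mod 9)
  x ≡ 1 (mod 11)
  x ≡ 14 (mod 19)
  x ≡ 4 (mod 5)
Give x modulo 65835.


Product of moduli M = 7 · 9 · 11 · 19 · 5 = 65835.
Merge one congruence at a time:
  Start: x ≡ 6 (mod 7).
  Combine with x ≡ 2 (mod 9); new modulus lcm = 63.
    Write x = 6 + 7·t and substitute into x ≡ 2 (mod 9): 7·t ≡ 2 − 6 = -4 (mod 9).
    Reduce coefficients mod 9: 7·t ≡ 5 (mod 9).
    The inverse of 7 mod 9 is 4 (since 7·4 = 28 = 3·9 + 1), so t ≡ 4·5 = 20 ≡ 2 (mod 9).
    Then x = 6 + 7·2 = 20, valid modulo lcm(7, 9) = 63: x ≡ 20 (mod 63).
  Combine with x ≡ 1 (mod 11); new modulus lcm = 693.
    Write x = 20 + 63·t and substitute into x ≡ 1 (mod 11): 63·t ≡ 1 − 20 = -19 (mod 11).
    Reduce coefficients mod 11: 8·t ≡ 3 (mod 11).
    The inverse of 8 mod 11 is 7 (since 8·7 = 56 = 5·11 + 1), so t ≡ 7·3 = 21 ≡ 10 (mod 11).
    Then x = 20 + 63·10 = 650, valid modulo lcm(63, 11) = 693: x ≡ 650 (mod 693).
  Combine with x ≡ 14 (mod 19); new modulus lcm = 13167.
    Write x = 650 + 693·t and substitute into x ≡ 14 (mod 19): 693·t ≡ 14 − 650 = -636 (mod 19).
    Reduce coefficients mod 19: 9·t ≡ 10 (mod 19).
    The inverse of 9 mod 19 is 17 (since 9·17 = 153 = 8·19 + 1), so t ≡ 17·10 = 170 ≡ 18 (mod 19).
    Then x = 650 + 693·18 = 13124, valid modulo lcm(693, 19) = 13167: x ≡ 13124 (mod 13167).
  Combine with x ≡ 4 (mod 5); new modulus lcm = 65835.
    Write x = 13124 + 13167·t and substitute into x ≡ 4 (mod 5): 13167·t ≡ 4 − 13124 = -13120 (mod 5).
    Reduce coefficients mod 5: 2·t ≡ 0 (mod 5).
    The inverse of 2 mod 5 is 3 (since 2·3 = 6 = 1·5 + 1), so t ≡ 3·0 = 0 ≡ 0 (mod 5).
    Then x = 13124 + 13167·0 = 13124, valid modulo lcm(13167, 5) = 65835: x ≡ 13124 (mod 65835).
Verify against each original: 13124 mod 7 = 6, 13124 mod 9 = 2, 13124 mod 11 = 1, 13124 mod 19 = 14, 13124 mod 5 = 4.

x ≡ 13124 (mod 65835).


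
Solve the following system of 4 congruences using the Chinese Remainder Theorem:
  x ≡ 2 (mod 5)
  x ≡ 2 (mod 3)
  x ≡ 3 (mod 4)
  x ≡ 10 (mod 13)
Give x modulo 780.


Product of moduli M = 5 · 3 · 4 · 13 = 780.
Merge one congruence at a time:
  Start: x ≡ 2 (mod 5).
  Combine with x ≡ 2 (mod 3); new modulus lcm = 15.
    Write x = 2 + 5·t and substitute into x ≡ 2 (mod 3): 5·t ≡ 2 − 2 = 0 (mod 3).
    Reduce coefficients mod 3: 2·t ≡ 0 (mod 3).
    The inverse of 2 mod 3 is 2 (since 2·2 = 4 = 1·3 + 1), so t ≡ 2·0 = 0 ≡ 0 (mod 3).
    Then x = 2 + 5·0 = 2, valid modulo lcm(5, 3) = 15: x ≡ 2 (mod 15).
  Combine with x ≡ 3 (mod 4); new modulus lcm = 60.
    Write x = 2 + 15·t and substitute into x ≡ 3 (mod 4): 15·t ≡ 3 − 2 = 1 (mod 4).
    Reduce coefficients mod 4: 3·t ≡ 1 (mod 4).
    The inverse of 3 mod 4 is 3 (since 3·3 = 9 = 2·4 + 1), so t ≡ 3·1 = 3 ≡ 3 (mod 4).
    Then x = 2 + 15·3 = 47, valid modulo lcm(15, 4) = 60: x ≡ 47 (mod 60).
  Combine with x ≡ 10 (mod 13); new modulus lcm = 780.
    Write x = 47 + 60·t and substitute into x ≡ 10 (mod 13): 60·t ≡ 10 − 47 = -37 (mod 13).
    Reduce coefficients mod 13: 8·t ≡ 2 (mod 13).
    The inverse of 8 mod 13 is 5 (since 8·5 = 40 = 3·13 + 1), so t ≡ 5·2 = 10 ≡ 10 (mod 13).
    Then x = 47 + 60·10 = 647, valid modulo lcm(60, 13) = 780: x ≡ 647 (mod 780).
Verify against each original: 647 mod 5 = 2, 647 mod 3 = 2, 647 mod 4 = 3, 647 mod 13 = 10.

x ≡ 647 (mod 780).


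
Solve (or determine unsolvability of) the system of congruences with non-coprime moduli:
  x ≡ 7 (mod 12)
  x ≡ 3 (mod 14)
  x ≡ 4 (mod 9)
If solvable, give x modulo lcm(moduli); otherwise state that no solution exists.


Moduli 12, 14, 9 are not pairwise coprime, so CRT works modulo lcm(m_i) when all pairwise compatibility conditions hold.
Pairwise compatibility: gcd(m_i, m_j) must divide a_i - a_j for every pair.
Merge one congruence at a time:
  Start: x ≡ 7 (mod 12).
  Combine with x ≡ 3 (mod 14): gcd(12, 14) = 2; 3 - 7 = -4, which IS divisible by 2, so compatible.
    Write x = 7 + 12·t and substitute into x ≡ 3 (mod 14): 12·t ≡ 3 − 7 = -4 (mod 14).
    Divide the congruence (and modulus) by g = 2: 6·t ≡ -2 (mod 7).
    Reduce coefficients mod 7: 6·t ≡ 5 (mod 7).
    The inverse of 6 mod 7 is 6 (since 6·6 = 36 = 5·7 + 1), so t ≡ 6·5 = 30 ≡ 2 (mod 7).
    Then x = 7 + 12·2 = 31, valid modulo lcm(12, 14) = 84: x ≡ 31 (mod 84).
  Combine with x ≡ 4 (mod 9): gcd(84, 9) = 3; 4 - 31 = -27, which IS divisible by 3, so compatible.
    Write x = 31 + 84·t and substitute into x ≡ 4 (mod 9): 84·t ≡ 4 − 31 = -27 (mod 9).
    Divide the congruence (and modulus) by g = 3: 28·t ≡ -9 (mod 3).
    Reduce coefficients mod 3: 1·t ≡ 0 (mod 3).
    So t ≡ 0 (mod 3).
    Then x = 31 + 84·0 = 31, valid modulo lcm(84, 9) = 252: x ≡ 31 (mod 252).
Verify: 31 mod 12 = 7, 31 mod 14 = 3, 31 mod 9 = 4.

x ≡ 31 (mod 252).


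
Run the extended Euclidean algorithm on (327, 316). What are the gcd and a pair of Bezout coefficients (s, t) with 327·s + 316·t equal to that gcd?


Euclidean algorithm on (327, 316) — divide until remainder is 0:
  327 = 1 · 316 + 11
  316 = 28 · 11 + 8
  11 = 1 · 8 + 3
  8 = 2 · 3 + 2
  3 = 1 · 2 + 1
  2 = 2 · 1 + 0
gcd(327, 316) = 1.
Track Bezout coefficients alongside the remainders: start with r₀ = 327 = a·1 + b·0 (s = 1, t = 0) and r₁ = 316 = a·0 + b·1 (s = 0, t = 1); each new remainder r_{k+1} = r_{k-1} − q_k·r_k inherits s_{k+1} = s_{k-1} − q_k·s_k, t_{k+1} = t_{k-1} − q_k·t_k, so r_k = a·s_k + b·t_k at every step:
  q = 1: r = 11, s = 1 − 1·0 = 1, t = 0 − 1·1 = -1  (check: 327·1 + 316·(-1) = 11)
  q = 28: r = 8, s = 0 − 28·1 = -28, t = 1 − 28·(-1) = 29  (check: 327·(-28) + 316·29 = 8)
  q = 1: r = 3, s = 1 − 1·(-28) = 29, t = -1 − 1·29 = -30  (check: 327·29 + 316·(-30) = 3)
  q = 2: r = 2, s = -28 − 2·29 = -86, t = 29 − 2·(-30) = 89  (check: 327·(-86) + 316·89 = 2)
  q = 1: r = 1, s = 29 − 1·(-86) = 115, t = -30 − 1·89 = -119  (check: 327·115 + 316·(-119) = 1)
The row with r = 1 (the gcd) gives the Bezout coefficients s = 115, t = -119.
Result: 327 · (115) + 316 · (-119) = 1.

gcd(327, 316) = 1; s = 115, t = -119 (check: 327·115 + 316·(-119) = 1).
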